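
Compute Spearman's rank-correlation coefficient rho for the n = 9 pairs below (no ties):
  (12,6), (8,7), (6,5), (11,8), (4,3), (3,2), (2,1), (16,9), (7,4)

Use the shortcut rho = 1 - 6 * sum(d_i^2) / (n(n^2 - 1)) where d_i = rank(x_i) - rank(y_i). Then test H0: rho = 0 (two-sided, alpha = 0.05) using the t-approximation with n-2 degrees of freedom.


Step 1: Rank x and y separately (midranks; no ties here).
rank(x): 12->8, 8->6, 6->4, 11->7, 4->3, 3->2, 2->1, 16->9, 7->5
rank(y): 6->6, 7->7, 5->5, 8->8, 3->3, 2->2, 1->1, 9->9, 4->4
Step 2: d_i = R_x(i) - R_y(i); compute d_i^2.
  (8-6)^2=4, (6-7)^2=1, (4-5)^2=1, (7-8)^2=1, (3-3)^2=0, (2-2)^2=0, (1-1)^2=0, (9-9)^2=0, (5-4)^2=1
sum(d^2) = 8.
Step 3: rho = 1 - 6*8 / (9*(9^2 - 1)) = 1 - 48/720 = 0.933333.
Step 4: Under H0, t = rho * sqrt((n-2)/(1-rho^2)) = 6.8783 ~ t(7).
Step 5: Two-sided p-value from the t-distribution with 7 df = 0.000236.
Step 6: alpha = 0.05. reject H0.

rho = 0.9333, p = 0.000236, reject H0 at alpha = 0.05.


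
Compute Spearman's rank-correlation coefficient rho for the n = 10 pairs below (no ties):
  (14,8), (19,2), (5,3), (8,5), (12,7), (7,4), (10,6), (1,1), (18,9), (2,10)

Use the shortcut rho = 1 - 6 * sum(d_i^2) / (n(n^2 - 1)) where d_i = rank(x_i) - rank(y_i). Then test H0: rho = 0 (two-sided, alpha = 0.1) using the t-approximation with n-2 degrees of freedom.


Step 1: Rank x and y separately (midranks; no ties here).
rank(x): 14->8, 19->10, 5->3, 8->5, 12->7, 7->4, 10->6, 1->1, 18->9, 2->2
rank(y): 8->8, 2->2, 3->3, 5->5, 7->7, 4->4, 6->6, 1->1, 9->9, 10->10
Step 2: d_i = R_x(i) - R_y(i); compute d_i^2.
  (8-8)^2=0, (10-2)^2=64, (3-3)^2=0, (5-5)^2=0, (7-7)^2=0, (4-4)^2=0, (6-6)^2=0, (1-1)^2=0, (9-9)^2=0, (2-10)^2=64
sum(d^2) = 128.
Step 3: rho = 1 - 6*128 / (10*(10^2 - 1)) = 1 - 768/990 = 0.224242.
Step 4: Under H0, t = rho * sqrt((n-2)/(1-rho^2)) = 0.6508 ~ t(8).
Step 5: Two-sided p-value from the t-distribution with 8 df = 0.533401.
Step 6: alpha = 0.1. fail to reject H0.

rho = 0.2242, p = 0.533401, fail to reject H0 at alpha = 0.1.


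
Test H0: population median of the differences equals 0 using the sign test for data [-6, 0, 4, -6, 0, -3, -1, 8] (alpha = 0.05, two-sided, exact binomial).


Step 1: Discard zero differences. Original n = 8; n_eff = number of nonzero differences = 6.
Nonzero differences (with sign): -6, +4, -6, -3, -1, +8
Step 2: Count signs: positive = 2, negative = 4.
Step 3: Under H0: P(positive) = 0.5, so the number of positives S ~ Bin(6, 0.5).
Step 4: Two-sided exact p-value = sum of Bin(6,0.5) probabilities at or below the observed probability = 0.687500.
Step 5: alpha = 0.05. fail to reject H0.

n_eff = 6, pos = 2, neg = 4, p = 0.687500, fail to reject H0.


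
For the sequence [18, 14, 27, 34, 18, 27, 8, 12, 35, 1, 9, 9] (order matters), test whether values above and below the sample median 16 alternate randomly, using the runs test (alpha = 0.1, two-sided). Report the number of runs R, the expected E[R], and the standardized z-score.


Step 1: Compute median = 16; label A = above, B = below.
Labels in order: ABAAAABBABBB  (n_A = 6, n_B = 6)
Step 2: Count runs R = 6.
Step 3: Under H0 (random ordering), E[R] = 2*n_A*n_B/(n_A+n_B) + 1 = 2*6*6/12 + 1 = 7.0000.
        Var[R] = 2*n_A*n_B*(2*n_A*n_B - n_A - n_B) / ((n_A+n_B)^2 * (n_A+n_B-1)) = 4320/1584 = 2.7273.
        SD[R] = 1.6514.
Step 4: Continuity-corrected z = (R + 0.5 - E[R]) / SD[R] = (6 + 0.5 - 7.0000) / 1.6514 = -0.3028.
Step 5: Two-sided p-value via normal approximation = 2*(1 - Phi(|z|)) = 0.762069.
Step 6: alpha = 0.1. fail to reject H0.

R = 6, z = -0.3028, p = 0.762069, fail to reject H0.


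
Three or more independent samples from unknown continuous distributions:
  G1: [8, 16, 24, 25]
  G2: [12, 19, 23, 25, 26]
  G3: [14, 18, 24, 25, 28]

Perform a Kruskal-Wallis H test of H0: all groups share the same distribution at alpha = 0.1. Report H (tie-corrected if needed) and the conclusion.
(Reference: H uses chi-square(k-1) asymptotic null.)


Step 1: Combine all N = 14 observations and assign midranks.
sorted (value, group, rank): (8,G1,1), (12,G2,2), (14,G3,3), (16,G1,4), (18,G3,5), (19,G2,6), (23,G2,7), (24,G1,8.5), (24,G3,8.5), (25,G1,11), (25,G2,11), (25,G3,11), (26,G2,13), (28,G3,14)
Step 2: Sum ranks within each group.
R_1 = 24.5 (n_1 = 4)
R_2 = 39 (n_2 = 5)
R_3 = 41.5 (n_3 = 5)
Step 3: H = 12/(N(N+1)) * sum(R_i^2/n_i) - 3(N+1)
     = 12/(14*15) * (24.5^2/4 + 39^2/5 + 41.5^2/5) - 3*15
     = 0.057143 * 798.712 - 45
     = 0.640714.
Step 4: Ties present; correction factor C = 1 - 30/(14^3 - 14) = 0.989011. Corrected H = 0.640714 / 0.989011 = 0.647833.
Step 5: Under H0, H ~ chi^2(2); p-value = 0.723311.
Step 6: alpha = 0.1. fail to reject H0.

H = 0.6478, df = 2, p = 0.723311, fail to reject H0.


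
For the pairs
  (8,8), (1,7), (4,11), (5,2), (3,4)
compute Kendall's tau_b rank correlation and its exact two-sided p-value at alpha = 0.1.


Step 1: Enumerate the 10 unordered pairs (i,j) with i<j and classify each by sign(x_j-x_i) * sign(y_j-y_i).
  (1,2):dx=-7,dy=-1->C; (1,3):dx=-4,dy=+3->D; (1,4):dx=-3,dy=-6->C; (1,5):dx=-5,dy=-4->C
  (2,3):dx=+3,dy=+4->C; (2,4):dx=+4,dy=-5->D; (2,5):dx=+2,dy=-3->D; (3,4):dx=+1,dy=-9->D
  (3,5):dx=-1,dy=-7->C; (4,5):dx=-2,dy=+2->D
Step 2: C = 5, D = 5, total pairs = 10.
Step 3: tau = (C - D)/(n(n-1)/2) = (5 - 5)/10 = 0.000000.
Step 4: Exact two-sided p-value (enumerate n! = 120 permutations of y under H0): p = 1.000000.
Step 5: alpha = 0.1. fail to reject H0.

tau_b = 0.0000 (C=5, D=5), p = 1.000000, fail to reject H0.


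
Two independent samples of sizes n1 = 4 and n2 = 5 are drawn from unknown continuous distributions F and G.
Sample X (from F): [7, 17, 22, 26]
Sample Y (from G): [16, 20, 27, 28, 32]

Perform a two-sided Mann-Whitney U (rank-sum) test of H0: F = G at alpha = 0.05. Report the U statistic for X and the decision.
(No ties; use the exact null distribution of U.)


Step 1: Combine and sort all 9 observations; assign midranks.
sorted (value, group): (7,X), (16,Y), (17,X), (20,Y), (22,X), (26,X), (27,Y), (28,Y), (32,Y)
ranks: 7->1, 16->2, 17->3, 20->4, 22->5, 26->6, 27->7, 28->8, 32->9
Step 2: Rank sum for X: R1 = 1 + 3 + 5 + 6 = 15.
Step 3: U_X = R1 - n1(n1+1)/2 = 15 - 4*5/2 = 15 - 10 = 5.
       U_Y = n1*n2 - U_X = 20 - 5 = 15.
Step 4: No ties, so the exact null distribution of U (based on enumerating the C(9,4) = 126 equally likely rank assignments) gives the two-sided p-value.
Step 5: p-value = 0.285714; compare to alpha = 0.05. fail to reject H0.

U_X = 5, p = 0.285714, fail to reject H0 at alpha = 0.05.


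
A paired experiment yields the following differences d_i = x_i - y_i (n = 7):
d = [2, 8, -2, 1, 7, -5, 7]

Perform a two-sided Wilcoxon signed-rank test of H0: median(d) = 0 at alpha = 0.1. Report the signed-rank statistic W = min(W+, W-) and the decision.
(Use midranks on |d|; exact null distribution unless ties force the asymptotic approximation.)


Step 1: Drop any zero differences (none here) and take |d_i|.
|d| = [2, 8, 2, 1, 7, 5, 7]
Step 2: Midrank |d_i| (ties get averaged ranks).
ranks: |2|->2.5, |8|->7, |2|->2.5, |1|->1, |7|->5.5, |5|->4, |7|->5.5
Step 3: Attach original signs; sum ranks with positive sign and with negative sign.
W+ = 2.5 + 7 + 1 + 5.5 + 5.5 = 21.5
W- = 2.5 + 4 = 6.5
(Check: W+ + W- = 28 should equal n(n+1)/2 = 28.)
Step 4: Test statistic W = min(W+, W-) = 6.5.
Step 5: Ties in |d|, so use the tie-corrected normal approximation.
        E[W] = n(n+1)/4 = 7*8/4 = 14.
        Tie groups: |d|=2 (t=2), |d|=7 (t=2); sum(t^3 - t) = 12.
        Var[W] = n(n+1)(2n+1)/24 - sum(t^3-t)/48 = 840/24 - 12/48 = 34.75.
        z = (W - E[W]) / sqrt(Var[W]) = (6.5 - 14) / 5.8949 = -1.2723.
        Two-sided p = 2*Phi(z) = 0.203272.
Step 6: alpha = 0.1. fail to reject H0.

W+ = 21.5, W- = 6.5, W = min = 6.5, p = 0.203272, fail to reject H0.


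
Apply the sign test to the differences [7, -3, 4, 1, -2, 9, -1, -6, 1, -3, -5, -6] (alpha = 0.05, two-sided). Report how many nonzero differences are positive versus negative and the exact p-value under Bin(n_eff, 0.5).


Step 1: Discard zero differences. Original n = 12; n_eff = number of nonzero differences = 12.
Nonzero differences (with sign): +7, -3, +4, +1, -2, +9, -1, -6, +1, -3, -5, -6
Step 2: Count signs: positive = 5, negative = 7.
Step 3: Under H0: P(positive) = 0.5, so the number of positives S ~ Bin(12, 0.5).
Step 4: Two-sided exact p-value = sum of Bin(12,0.5) probabilities at or below the observed probability = 0.774414.
Step 5: alpha = 0.05. fail to reject H0.

n_eff = 12, pos = 5, neg = 7, p = 0.774414, fail to reject H0.


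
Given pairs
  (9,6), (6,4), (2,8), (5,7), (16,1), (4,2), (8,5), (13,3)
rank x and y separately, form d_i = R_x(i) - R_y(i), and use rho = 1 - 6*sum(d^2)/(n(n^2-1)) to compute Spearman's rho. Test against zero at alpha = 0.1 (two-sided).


Step 1: Rank x and y separately (midranks; no ties here).
rank(x): 9->6, 6->4, 2->1, 5->3, 16->8, 4->2, 8->5, 13->7
rank(y): 6->6, 4->4, 8->8, 7->7, 1->1, 2->2, 5->5, 3->3
Step 2: d_i = R_x(i) - R_y(i); compute d_i^2.
  (6-6)^2=0, (4-4)^2=0, (1-8)^2=49, (3-7)^2=16, (8-1)^2=49, (2-2)^2=0, (5-5)^2=0, (7-3)^2=16
sum(d^2) = 130.
Step 3: rho = 1 - 6*130 / (8*(8^2 - 1)) = 1 - 780/504 = -0.547619.
Step 4: Under H0, t = rho * sqrt((n-2)/(1-rho^2)) = -1.6031 ~ t(6).
Step 5: Two-sided p-value from the t-distribution with 6 df = 0.160026.
Step 6: alpha = 0.1. fail to reject H0.

rho = -0.5476, p = 0.160026, fail to reject H0 at alpha = 0.1.


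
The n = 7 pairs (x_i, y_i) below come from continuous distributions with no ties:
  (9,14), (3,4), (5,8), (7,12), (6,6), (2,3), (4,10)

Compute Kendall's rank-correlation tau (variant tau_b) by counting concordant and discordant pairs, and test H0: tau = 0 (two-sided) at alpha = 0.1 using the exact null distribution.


Step 1: Enumerate the 21 unordered pairs (i,j) with i<j and classify each by sign(x_j-x_i) * sign(y_j-y_i).
  (1,2):dx=-6,dy=-10->C; (1,3):dx=-4,dy=-6->C; (1,4):dx=-2,dy=-2->C; (1,5):dx=-3,dy=-8->C
  (1,6):dx=-7,dy=-11->C; (1,7):dx=-5,dy=-4->C; (2,3):dx=+2,dy=+4->C; (2,4):dx=+4,dy=+8->C
  (2,5):dx=+3,dy=+2->C; (2,6):dx=-1,dy=-1->C; (2,7):dx=+1,dy=+6->C; (3,4):dx=+2,dy=+4->C
  (3,5):dx=+1,dy=-2->D; (3,6):dx=-3,dy=-5->C; (3,7):dx=-1,dy=+2->D; (4,5):dx=-1,dy=-6->C
  (4,6):dx=-5,dy=-9->C; (4,7):dx=-3,dy=-2->C; (5,6):dx=-4,dy=-3->C; (5,7):dx=-2,dy=+4->D
  (6,7):dx=+2,dy=+7->C
Step 2: C = 18, D = 3, total pairs = 21.
Step 3: tau = (C - D)/(n(n-1)/2) = (18 - 3)/21 = 0.714286.
Step 4: Exact two-sided p-value (enumerate n! = 5040 permutations of y under H0): p = 0.030159.
Step 5: alpha = 0.1. reject H0.

tau_b = 0.7143 (C=18, D=3), p = 0.030159, reject H0.


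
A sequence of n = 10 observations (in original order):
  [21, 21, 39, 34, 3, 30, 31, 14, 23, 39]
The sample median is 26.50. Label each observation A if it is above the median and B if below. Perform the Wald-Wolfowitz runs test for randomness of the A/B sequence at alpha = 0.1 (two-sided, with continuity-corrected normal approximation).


Step 1: Compute median = 26.50; label A = above, B = below.
Labels in order: BBAABAABBA  (n_A = 5, n_B = 5)
Step 2: Count runs R = 6.
Step 3: Under H0 (random ordering), E[R] = 2*n_A*n_B/(n_A+n_B) + 1 = 2*5*5/10 + 1 = 6.0000.
        Var[R] = 2*n_A*n_B*(2*n_A*n_B - n_A - n_B) / ((n_A+n_B)^2 * (n_A+n_B-1)) = 2000/900 = 2.2222.
        SD[R] = 1.4907.
Step 4: R = E[R], so z = 0 with no continuity correction.
Step 5: Two-sided p-value via normal approximation = 2*(1 - Phi(|z|)) = 1.000000.
Step 6: alpha = 0.1. fail to reject H0.

R = 6, z = 0.0000, p = 1.000000, fail to reject H0.


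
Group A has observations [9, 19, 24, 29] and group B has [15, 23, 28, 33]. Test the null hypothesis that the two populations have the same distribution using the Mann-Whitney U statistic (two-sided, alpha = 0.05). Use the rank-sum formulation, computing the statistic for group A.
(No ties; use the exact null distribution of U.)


Step 1: Combine and sort all 8 observations; assign midranks.
sorted (value, group): (9,X), (15,Y), (19,X), (23,Y), (24,X), (28,Y), (29,X), (33,Y)
ranks: 9->1, 15->2, 19->3, 23->4, 24->5, 28->6, 29->7, 33->8
Step 2: Rank sum for X: R1 = 1 + 3 + 5 + 7 = 16.
Step 3: U_X = R1 - n1(n1+1)/2 = 16 - 4*5/2 = 16 - 10 = 6.
       U_Y = n1*n2 - U_X = 16 - 6 = 10.
Step 4: No ties, so the exact null distribution of U (based on enumerating the C(8,4) = 70 equally likely rank assignments) gives the two-sided p-value.
Step 5: p-value = 0.685714; compare to alpha = 0.05. fail to reject H0.

U_X = 6, p = 0.685714, fail to reject H0 at alpha = 0.05.


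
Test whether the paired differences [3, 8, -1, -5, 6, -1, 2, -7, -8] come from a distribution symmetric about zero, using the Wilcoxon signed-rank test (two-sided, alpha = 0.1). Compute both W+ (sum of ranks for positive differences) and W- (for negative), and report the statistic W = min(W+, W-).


Step 1: Drop any zero differences (none here) and take |d_i|.
|d| = [3, 8, 1, 5, 6, 1, 2, 7, 8]
Step 2: Midrank |d_i| (ties get averaged ranks).
ranks: |3|->4, |8|->8.5, |1|->1.5, |5|->5, |6|->6, |1|->1.5, |2|->3, |7|->7, |8|->8.5
Step 3: Attach original signs; sum ranks with positive sign and with negative sign.
W+ = 4 + 8.5 + 6 + 3 = 21.5
W- = 1.5 + 5 + 1.5 + 7 + 8.5 = 23.5
(Check: W+ + W- = 45 should equal n(n+1)/2 = 45.)
Step 4: Test statistic W = min(W+, W-) = 21.5.
Step 5: Ties in |d|, so use the tie-corrected normal approximation.
        E[W] = n(n+1)/4 = 9*10/4 = 22.5.
        Tie groups: |d|=1 (t=2), |d|=8 (t=2); sum(t^3 - t) = 12.
        Var[W] = n(n+1)(2n+1)/24 - sum(t^3-t)/48 = 1710/24 - 12/48 = 71.
        z = (W - E[W]) / sqrt(Var[W]) = (21.5 - 22.5) / 8.4261 = -0.1187.
        Two-sided p = 2*Phi(z) = 0.905530.
Step 6: alpha = 0.1. fail to reject H0.

W+ = 21.5, W- = 23.5, W = min = 21.5, p = 0.905530, fail to reject H0.


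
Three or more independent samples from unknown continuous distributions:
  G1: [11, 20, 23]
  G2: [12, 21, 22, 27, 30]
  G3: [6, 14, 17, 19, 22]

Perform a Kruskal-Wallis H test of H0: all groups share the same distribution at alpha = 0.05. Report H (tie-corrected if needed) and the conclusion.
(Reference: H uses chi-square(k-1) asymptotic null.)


Step 1: Combine all N = 13 observations and assign midranks.
sorted (value, group, rank): (6,G3,1), (11,G1,2), (12,G2,3), (14,G3,4), (17,G3,5), (19,G3,6), (20,G1,7), (21,G2,8), (22,G2,9.5), (22,G3,9.5), (23,G1,11), (27,G2,12), (30,G2,13)
Step 2: Sum ranks within each group.
R_1 = 20 (n_1 = 3)
R_2 = 45.5 (n_2 = 5)
R_3 = 25.5 (n_3 = 5)
Step 3: H = 12/(N(N+1)) * sum(R_i^2/n_i) - 3(N+1)
     = 12/(13*14) * (20^2/3 + 45.5^2/5 + 25.5^2/5) - 3*14
     = 0.065934 * 677.433 - 42
     = 2.665934.
Step 4: Ties present; correction factor C = 1 - 6/(13^3 - 13) = 0.997253. Corrected H = 2.665934 / 0.997253 = 2.673278.
Step 5: Under H0, H ~ chi^2(2); p-value = 0.262727.
Step 6: alpha = 0.05. fail to reject H0.

H = 2.6733, df = 2, p = 0.262727, fail to reject H0.


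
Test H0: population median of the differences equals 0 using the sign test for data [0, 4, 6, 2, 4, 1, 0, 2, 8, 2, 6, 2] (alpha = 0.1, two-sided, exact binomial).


Step 1: Discard zero differences. Original n = 12; n_eff = number of nonzero differences = 10.
Nonzero differences (with sign): +4, +6, +2, +4, +1, +2, +8, +2, +6, +2
Step 2: Count signs: positive = 10, negative = 0.
Step 3: Under H0: P(positive) = 0.5, so the number of positives S ~ Bin(10, 0.5).
Step 4: Two-sided exact p-value = sum of Bin(10,0.5) probabilities at or below the observed probability = 0.001953.
Step 5: alpha = 0.1. reject H0.

n_eff = 10, pos = 10, neg = 0, p = 0.001953, reject H0.


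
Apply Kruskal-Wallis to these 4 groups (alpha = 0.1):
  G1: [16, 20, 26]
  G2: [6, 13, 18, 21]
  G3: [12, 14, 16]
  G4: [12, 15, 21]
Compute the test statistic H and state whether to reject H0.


Step 1: Combine all N = 13 observations and assign midranks.
sorted (value, group, rank): (6,G2,1), (12,G3,2.5), (12,G4,2.5), (13,G2,4), (14,G3,5), (15,G4,6), (16,G1,7.5), (16,G3,7.5), (18,G2,9), (20,G1,10), (21,G2,11.5), (21,G4,11.5), (26,G1,13)
Step 2: Sum ranks within each group.
R_1 = 30.5 (n_1 = 3)
R_2 = 25.5 (n_2 = 4)
R_3 = 15 (n_3 = 3)
R_4 = 20 (n_4 = 3)
Step 3: H = 12/(N(N+1)) * sum(R_i^2/n_i) - 3(N+1)
     = 12/(13*14) * (30.5^2/3 + 25.5^2/4 + 15^2/3 + 20^2/3) - 3*14
     = 0.065934 * 680.979 - 42
     = 2.899725.
Step 4: Ties present; correction factor C = 1 - 18/(13^3 - 13) = 0.991758. Corrected H = 2.899725 / 0.991758 = 2.923823.
Step 5: Under H0, H ~ chi^2(3); p-value = 0.403520.
Step 6: alpha = 0.1. fail to reject H0.

H = 2.9238, df = 3, p = 0.403520, fail to reject H0.


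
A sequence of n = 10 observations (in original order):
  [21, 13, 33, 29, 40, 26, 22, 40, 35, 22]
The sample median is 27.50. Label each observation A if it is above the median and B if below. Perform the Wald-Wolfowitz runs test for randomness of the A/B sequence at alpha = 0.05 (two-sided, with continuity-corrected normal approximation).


Step 1: Compute median = 27.50; label A = above, B = below.
Labels in order: BBAAABBAAB  (n_A = 5, n_B = 5)
Step 2: Count runs R = 5.
Step 3: Under H0 (random ordering), E[R] = 2*n_A*n_B/(n_A+n_B) + 1 = 2*5*5/10 + 1 = 6.0000.
        Var[R] = 2*n_A*n_B*(2*n_A*n_B - n_A - n_B) / ((n_A+n_B)^2 * (n_A+n_B-1)) = 2000/900 = 2.2222.
        SD[R] = 1.4907.
Step 4: Continuity-corrected z = (R + 0.5 - E[R]) / SD[R] = (5 + 0.5 - 6.0000) / 1.4907 = -0.3354.
Step 5: Two-sided p-value via normal approximation = 2*(1 - Phi(|z|)) = 0.737316.
Step 6: alpha = 0.05. fail to reject H0.

R = 5, z = -0.3354, p = 0.737316, fail to reject H0.


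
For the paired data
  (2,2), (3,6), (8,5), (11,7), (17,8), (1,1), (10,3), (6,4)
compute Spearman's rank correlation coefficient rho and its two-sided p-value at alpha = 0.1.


Step 1: Rank x and y separately (midranks; no ties here).
rank(x): 2->2, 3->3, 8->5, 11->7, 17->8, 1->1, 10->6, 6->4
rank(y): 2->2, 6->6, 5->5, 7->7, 8->8, 1->1, 3->3, 4->4
Step 2: d_i = R_x(i) - R_y(i); compute d_i^2.
  (2-2)^2=0, (3-6)^2=9, (5-5)^2=0, (7-7)^2=0, (8-8)^2=0, (1-1)^2=0, (6-3)^2=9, (4-4)^2=0
sum(d^2) = 18.
Step 3: rho = 1 - 6*18 / (8*(8^2 - 1)) = 1 - 108/504 = 0.785714.
Step 4: Under H0, t = rho * sqrt((n-2)/(1-rho^2)) = 3.1113 ~ t(6).
Step 5: Two-sided p-value from the t-distribution with 6 df = 0.020815.
Step 6: alpha = 0.1. reject H0.

rho = 0.7857, p = 0.020815, reject H0 at alpha = 0.1.


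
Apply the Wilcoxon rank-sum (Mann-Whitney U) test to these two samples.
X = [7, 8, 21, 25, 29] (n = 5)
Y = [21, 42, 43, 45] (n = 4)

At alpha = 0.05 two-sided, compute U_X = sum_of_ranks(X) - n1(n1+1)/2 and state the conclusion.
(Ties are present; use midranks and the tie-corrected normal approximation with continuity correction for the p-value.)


Step 1: Combine and sort all 9 observations; assign midranks.
sorted (value, group): (7,X), (8,X), (21,X), (21,Y), (25,X), (29,X), (42,Y), (43,Y), (45,Y)
ranks: 7->1, 8->2, 21->3.5, 21->3.5, 25->5, 29->6, 42->7, 43->8, 45->9
Step 2: Rank sum for X: R1 = 1 + 2 + 3.5 + 5 + 6 = 17.5.
Step 3: U_X = R1 - n1(n1+1)/2 = 17.5 - 5*6/2 = 17.5 - 15 = 2.5.
       U_Y = n1*n2 - U_X = 20 - 2.5 = 17.5.
Step 4: Ties are present, so use the tie-corrected normal approximation (with continuity correction) for the p-value.
Step 5: p-value = 0.085100; compare to alpha = 0.05. fail to reject H0.

U_X = 2.5, p = 0.085100, fail to reject H0 at alpha = 0.05.


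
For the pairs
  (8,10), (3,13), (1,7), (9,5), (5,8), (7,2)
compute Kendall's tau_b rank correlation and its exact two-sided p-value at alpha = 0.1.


Step 1: Enumerate the 15 unordered pairs (i,j) with i<j and classify each by sign(x_j-x_i) * sign(y_j-y_i).
  (1,2):dx=-5,dy=+3->D; (1,3):dx=-7,dy=-3->C; (1,4):dx=+1,dy=-5->D; (1,5):dx=-3,dy=-2->C
  (1,6):dx=-1,dy=-8->C; (2,3):dx=-2,dy=-6->C; (2,4):dx=+6,dy=-8->D; (2,5):dx=+2,dy=-5->D
  (2,6):dx=+4,dy=-11->D; (3,4):dx=+8,dy=-2->D; (3,5):dx=+4,dy=+1->C; (3,6):dx=+6,dy=-5->D
  (4,5):dx=-4,dy=+3->D; (4,6):dx=-2,dy=-3->C; (5,6):dx=+2,dy=-6->D
Step 2: C = 6, D = 9, total pairs = 15.
Step 3: tau = (C - D)/(n(n-1)/2) = (6 - 9)/15 = -0.200000.
Step 4: Exact two-sided p-value (enumerate n! = 720 permutations of y under H0): p = 0.719444.
Step 5: alpha = 0.1. fail to reject H0.

tau_b = -0.2000 (C=6, D=9), p = 0.719444, fail to reject H0.


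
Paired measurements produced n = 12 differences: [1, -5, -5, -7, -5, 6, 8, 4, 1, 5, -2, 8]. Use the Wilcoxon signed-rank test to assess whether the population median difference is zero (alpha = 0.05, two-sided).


Step 1: Drop any zero differences (none here) and take |d_i|.
|d| = [1, 5, 5, 7, 5, 6, 8, 4, 1, 5, 2, 8]
Step 2: Midrank |d_i| (ties get averaged ranks).
ranks: |1|->1.5, |5|->6.5, |5|->6.5, |7|->10, |5|->6.5, |6|->9, |8|->11.5, |4|->4, |1|->1.5, |5|->6.5, |2|->3, |8|->11.5
Step 3: Attach original signs; sum ranks with positive sign and with negative sign.
W+ = 1.5 + 9 + 11.5 + 4 + 1.5 + 6.5 + 11.5 = 45.5
W- = 6.5 + 6.5 + 10 + 6.5 + 3 = 32.5
(Check: W+ + W- = 78 should equal n(n+1)/2 = 78.)
Step 4: Test statistic W = min(W+, W-) = 32.5.
Step 5: Ties in |d|, so use the tie-corrected normal approximation.
        E[W] = n(n+1)/4 = 12*13/4 = 39.
        Tie groups: |d|=1 (t=2), |d|=5 (t=4), |d|=8 (t=2); sum(t^3 - t) = 72.
        Var[W] = n(n+1)(2n+1)/24 - sum(t^3-t)/48 = 3900/24 - 72/48 = 161.
        z = (W - E[W]) / sqrt(Var[W]) = (32.5 - 39) / 12.6886 = -0.5123.
        Two-sided p = 2*Phi(z) = 0.608461.
Step 6: alpha = 0.05. fail to reject H0.

W+ = 45.5, W- = 32.5, W = min = 32.5, p = 0.608461, fail to reject H0.


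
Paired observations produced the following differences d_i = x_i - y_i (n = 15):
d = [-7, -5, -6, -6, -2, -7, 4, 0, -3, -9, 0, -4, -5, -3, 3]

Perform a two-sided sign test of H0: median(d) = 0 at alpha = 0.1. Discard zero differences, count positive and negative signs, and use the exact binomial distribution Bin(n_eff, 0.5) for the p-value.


Step 1: Discard zero differences. Original n = 15; n_eff = number of nonzero differences = 13.
Nonzero differences (with sign): -7, -5, -6, -6, -2, -7, +4, -3, -9, -4, -5, -3, +3
Step 2: Count signs: positive = 2, negative = 11.
Step 3: Under H0: P(positive) = 0.5, so the number of positives S ~ Bin(13, 0.5).
Step 4: Two-sided exact p-value = sum of Bin(13,0.5) probabilities at or below the observed probability = 0.022461.
Step 5: alpha = 0.1. reject H0.

n_eff = 13, pos = 2, neg = 11, p = 0.022461, reject H0.


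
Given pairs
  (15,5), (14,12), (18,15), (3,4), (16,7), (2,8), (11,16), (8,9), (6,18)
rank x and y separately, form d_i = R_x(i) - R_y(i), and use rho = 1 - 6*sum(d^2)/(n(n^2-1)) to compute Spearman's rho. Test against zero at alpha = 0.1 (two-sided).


Step 1: Rank x and y separately (midranks; no ties here).
rank(x): 15->7, 14->6, 18->9, 3->2, 16->8, 2->1, 11->5, 8->4, 6->3
rank(y): 5->2, 12->6, 15->7, 4->1, 7->3, 8->4, 16->8, 9->5, 18->9
Step 2: d_i = R_x(i) - R_y(i); compute d_i^2.
  (7-2)^2=25, (6-6)^2=0, (9-7)^2=4, (2-1)^2=1, (8-3)^2=25, (1-4)^2=9, (5-8)^2=9, (4-5)^2=1, (3-9)^2=36
sum(d^2) = 110.
Step 3: rho = 1 - 6*110 / (9*(9^2 - 1)) = 1 - 660/720 = 0.083333.
Step 4: Under H0, t = rho * sqrt((n-2)/(1-rho^2)) = 0.2212 ~ t(7).
Step 5: Two-sided p-value from the t-distribution with 7 df = 0.831214.
Step 6: alpha = 0.1. fail to reject H0.

rho = 0.0833, p = 0.831214, fail to reject H0 at alpha = 0.1.


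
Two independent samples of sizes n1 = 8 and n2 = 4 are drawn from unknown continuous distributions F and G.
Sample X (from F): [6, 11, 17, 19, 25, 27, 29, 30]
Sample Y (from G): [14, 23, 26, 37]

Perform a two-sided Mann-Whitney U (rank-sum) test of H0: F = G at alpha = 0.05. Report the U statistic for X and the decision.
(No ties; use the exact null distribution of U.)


Step 1: Combine and sort all 12 observations; assign midranks.
sorted (value, group): (6,X), (11,X), (14,Y), (17,X), (19,X), (23,Y), (25,X), (26,Y), (27,X), (29,X), (30,X), (37,Y)
ranks: 6->1, 11->2, 14->3, 17->4, 19->5, 23->6, 25->7, 26->8, 27->9, 29->10, 30->11, 37->12
Step 2: Rank sum for X: R1 = 1 + 2 + 4 + 5 + 7 + 9 + 10 + 11 = 49.
Step 3: U_X = R1 - n1(n1+1)/2 = 49 - 8*9/2 = 49 - 36 = 13.
       U_Y = n1*n2 - U_X = 32 - 13 = 19.
Step 4: No ties, so the exact null distribution of U (based on enumerating the C(12,8) = 495 equally likely rank assignments) gives the two-sided p-value.
Step 5: p-value = 0.682828; compare to alpha = 0.05. fail to reject H0.

U_X = 13, p = 0.682828, fail to reject H0 at alpha = 0.05.


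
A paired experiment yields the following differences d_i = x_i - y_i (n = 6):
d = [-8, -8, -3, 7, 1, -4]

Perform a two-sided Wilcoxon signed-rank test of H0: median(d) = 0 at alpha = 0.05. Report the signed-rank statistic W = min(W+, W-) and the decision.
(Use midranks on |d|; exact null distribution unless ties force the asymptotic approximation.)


Step 1: Drop any zero differences (none here) and take |d_i|.
|d| = [8, 8, 3, 7, 1, 4]
Step 2: Midrank |d_i| (ties get averaged ranks).
ranks: |8|->5.5, |8|->5.5, |3|->2, |7|->4, |1|->1, |4|->3
Step 3: Attach original signs; sum ranks with positive sign and with negative sign.
W+ = 4 + 1 = 5
W- = 5.5 + 5.5 + 2 + 3 = 16
(Check: W+ + W- = 21 should equal n(n+1)/2 = 21.)
Step 4: Test statistic W = min(W+, W-) = 5.
Step 5: Ties in |d|, so use the tie-corrected normal approximation.
        E[W] = n(n+1)/4 = 6*7/4 = 10.5.
        Tie groups: |d|=8 (t=2); sum(t^3 - t) = 6.
        Var[W] = n(n+1)(2n+1)/24 - sum(t^3-t)/48 = 546/24 - 6/48 = 22.625.
        z = (W - E[W]) / sqrt(Var[W]) = (5 - 10.5) / 4.7566 = -1.1563.
        Two-sided p = 2*Phi(z) = 0.247561.
Step 6: alpha = 0.05. fail to reject H0.

W+ = 5, W- = 16, W = min = 5, p = 0.247561, fail to reject H0.


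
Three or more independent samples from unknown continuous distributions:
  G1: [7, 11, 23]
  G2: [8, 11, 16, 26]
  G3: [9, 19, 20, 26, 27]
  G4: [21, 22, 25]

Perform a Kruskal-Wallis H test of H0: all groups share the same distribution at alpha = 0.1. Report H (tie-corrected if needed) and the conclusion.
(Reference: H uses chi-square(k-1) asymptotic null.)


Step 1: Combine all N = 15 observations and assign midranks.
sorted (value, group, rank): (7,G1,1), (8,G2,2), (9,G3,3), (11,G1,4.5), (11,G2,4.5), (16,G2,6), (19,G3,7), (20,G3,8), (21,G4,9), (22,G4,10), (23,G1,11), (25,G4,12), (26,G2,13.5), (26,G3,13.5), (27,G3,15)
Step 2: Sum ranks within each group.
R_1 = 16.5 (n_1 = 3)
R_2 = 26 (n_2 = 4)
R_3 = 46.5 (n_3 = 5)
R_4 = 31 (n_4 = 3)
Step 3: H = 12/(N(N+1)) * sum(R_i^2/n_i) - 3(N+1)
     = 12/(15*16) * (16.5^2/3 + 26^2/4 + 46.5^2/5 + 31^2/3) - 3*16
     = 0.050000 * 1012.53 - 48
     = 2.626667.
Step 4: Ties present; correction factor C = 1 - 12/(15^3 - 15) = 0.996429. Corrected H = 2.626667 / 0.996429 = 2.636081.
Step 5: Under H0, H ~ chi^2(3); p-value = 0.451199.
Step 6: alpha = 0.1. fail to reject H0.

H = 2.6361, df = 3, p = 0.451199, fail to reject H0.


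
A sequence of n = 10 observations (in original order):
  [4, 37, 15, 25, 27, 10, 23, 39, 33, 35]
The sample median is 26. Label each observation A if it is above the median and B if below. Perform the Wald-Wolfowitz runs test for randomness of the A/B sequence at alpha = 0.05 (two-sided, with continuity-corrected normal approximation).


Step 1: Compute median = 26; label A = above, B = below.
Labels in order: BABBABBAAA  (n_A = 5, n_B = 5)
Step 2: Count runs R = 6.
Step 3: Under H0 (random ordering), E[R] = 2*n_A*n_B/(n_A+n_B) + 1 = 2*5*5/10 + 1 = 6.0000.
        Var[R] = 2*n_A*n_B*(2*n_A*n_B - n_A - n_B) / ((n_A+n_B)^2 * (n_A+n_B-1)) = 2000/900 = 2.2222.
        SD[R] = 1.4907.
Step 4: R = E[R], so z = 0 with no continuity correction.
Step 5: Two-sided p-value via normal approximation = 2*(1 - Phi(|z|)) = 1.000000.
Step 6: alpha = 0.05. fail to reject H0.

R = 6, z = 0.0000, p = 1.000000, fail to reject H0.


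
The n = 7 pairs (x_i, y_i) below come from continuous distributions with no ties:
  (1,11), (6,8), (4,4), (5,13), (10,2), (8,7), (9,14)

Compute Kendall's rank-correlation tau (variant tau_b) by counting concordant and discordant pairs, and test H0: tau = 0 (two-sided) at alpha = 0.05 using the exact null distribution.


Step 1: Enumerate the 21 unordered pairs (i,j) with i<j and classify each by sign(x_j-x_i) * sign(y_j-y_i).
  (1,2):dx=+5,dy=-3->D; (1,3):dx=+3,dy=-7->D; (1,4):dx=+4,dy=+2->C; (1,5):dx=+9,dy=-9->D
  (1,6):dx=+7,dy=-4->D; (1,7):dx=+8,dy=+3->C; (2,3):dx=-2,dy=-4->C; (2,4):dx=-1,dy=+5->D
  (2,5):dx=+4,dy=-6->D; (2,6):dx=+2,dy=-1->D; (2,7):dx=+3,dy=+6->C; (3,4):dx=+1,dy=+9->C
  (3,5):dx=+6,dy=-2->D; (3,6):dx=+4,dy=+3->C; (3,7):dx=+5,dy=+10->C; (4,5):dx=+5,dy=-11->D
  (4,6):dx=+3,dy=-6->D; (4,7):dx=+4,dy=+1->C; (5,6):dx=-2,dy=+5->D; (5,7):dx=-1,dy=+12->D
  (6,7):dx=+1,dy=+7->C
Step 2: C = 9, D = 12, total pairs = 21.
Step 3: tau = (C - D)/(n(n-1)/2) = (9 - 12)/21 = -0.142857.
Step 4: Exact two-sided p-value (enumerate n! = 5040 permutations of y under H0): p = 0.772619.
Step 5: alpha = 0.05. fail to reject H0.

tau_b = -0.1429 (C=9, D=12), p = 0.772619, fail to reject H0.


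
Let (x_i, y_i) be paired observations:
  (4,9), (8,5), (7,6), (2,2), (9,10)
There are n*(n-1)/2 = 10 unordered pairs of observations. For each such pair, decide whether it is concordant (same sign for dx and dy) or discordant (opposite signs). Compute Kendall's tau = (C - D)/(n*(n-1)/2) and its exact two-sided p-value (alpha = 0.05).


Step 1: Enumerate the 10 unordered pairs (i,j) with i<j and classify each by sign(x_j-x_i) * sign(y_j-y_i).
  (1,2):dx=+4,dy=-4->D; (1,3):dx=+3,dy=-3->D; (1,4):dx=-2,dy=-7->C; (1,5):dx=+5,dy=+1->C
  (2,3):dx=-1,dy=+1->D; (2,4):dx=-6,dy=-3->C; (2,5):dx=+1,dy=+5->C; (3,4):dx=-5,dy=-4->C
  (3,5):dx=+2,dy=+4->C; (4,5):dx=+7,dy=+8->C
Step 2: C = 7, D = 3, total pairs = 10.
Step 3: tau = (C - D)/(n(n-1)/2) = (7 - 3)/10 = 0.400000.
Step 4: Exact two-sided p-value (enumerate n! = 120 permutations of y under H0): p = 0.483333.
Step 5: alpha = 0.05. fail to reject H0.

tau_b = 0.4000 (C=7, D=3), p = 0.483333, fail to reject H0.


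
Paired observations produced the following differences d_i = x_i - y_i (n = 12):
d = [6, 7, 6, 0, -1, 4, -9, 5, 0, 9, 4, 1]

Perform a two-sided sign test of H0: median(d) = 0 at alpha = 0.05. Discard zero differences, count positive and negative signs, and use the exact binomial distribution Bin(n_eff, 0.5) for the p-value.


Step 1: Discard zero differences. Original n = 12; n_eff = number of nonzero differences = 10.
Nonzero differences (with sign): +6, +7, +6, -1, +4, -9, +5, +9, +4, +1
Step 2: Count signs: positive = 8, negative = 2.
Step 3: Under H0: P(positive) = 0.5, so the number of positives S ~ Bin(10, 0.5).
Step 4: Two-sided exact p-value = sum of Bin(10,0.5) probabilities at or below the observed probability = 0.109375.
Step 5: alpha = 0.05. fail to reject H0.

n_eff = 10, pos = 8, neg = 2, p = 0.109375, fail to reject H0.


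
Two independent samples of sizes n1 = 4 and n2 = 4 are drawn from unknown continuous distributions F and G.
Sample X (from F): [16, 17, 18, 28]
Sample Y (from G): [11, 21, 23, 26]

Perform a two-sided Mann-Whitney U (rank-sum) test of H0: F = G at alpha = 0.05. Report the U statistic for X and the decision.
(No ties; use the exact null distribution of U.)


Step 1: Combine and sort all 8 observations; assign midranks.
sorted (value, group): (11,Y), (16,X), (17,X), (18,X), (21,Y), (23,Y), (26,Y), (28,X)
ranks: 11->1, 16->2, 17->3, 18->4, 21->5, 23->6, 26->7, 28->8
Step 2: Rank sum for X: R1 = 2 + 3 + 4 + 8 = 17.
Step 3: U_X = R1 - n1(n1+1)/2 = 17 - 4*5/2 = 17 - 10 = 7.
       U_Y = n1*n2 - U_X = 16 - 7 = 9.
Step 4: No ties, so the exact null distribution of U (based on enumerating the C(8,4) = 70 equally likely rank assignments) gives the two-sided p-value.
Step 5: p-value = 0.885714; compare to alpha = 0.05. fail to reject H0.

U_X = 7, p = 0.885714, fail to reject H0 at alpha = 0.05.


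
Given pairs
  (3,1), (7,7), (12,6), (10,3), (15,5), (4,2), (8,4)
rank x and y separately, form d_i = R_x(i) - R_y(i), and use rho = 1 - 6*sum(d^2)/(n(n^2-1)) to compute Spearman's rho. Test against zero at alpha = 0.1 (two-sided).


Step 1: Rank x and y separately (midranks; no ties here).
rank(x): 3->1, 7->3, 12->6, 10->5, 15->7, 4->2, 8->4
rank(y): 1->1, 7->7, 6->6, 3->3, 5->5, 2->2, 4->4
Step 2: d_i = R_x(i) - R_y(i); compute d_i^2.
  (1-1)^2=0, (3-7)^2=16, (6-6)^2=0, (5-3)^2=4, (7-5)^2=4, (2-2)^2=0, (4-4)^2=0
sum(d^2) = 24.
Step 3: rho = 1 - 6*24 / (7*(7^2 - 1)) = 1 - 144/336 = 0.571429.
Step 4: Under H0, t = rho * sqrt((n-2)/(1-rho^2)) = 1.5570 ~ t(5).
Step 5: Two-sided p-value from the t-distribution with 5 df = 0.180202.
Step 6: alpha = 0.1. fail to reject H0.

rho = 0.5714, p = 0.180202, fail to reject H0 at alpha = 0.1.


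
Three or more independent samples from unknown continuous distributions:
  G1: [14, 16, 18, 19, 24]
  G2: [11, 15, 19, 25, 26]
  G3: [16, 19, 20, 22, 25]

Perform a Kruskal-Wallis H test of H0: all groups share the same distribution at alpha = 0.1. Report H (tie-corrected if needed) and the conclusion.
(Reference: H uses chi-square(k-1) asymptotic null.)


Step 1: Combine all N = 15 observations and assign midranks.
sorted (value, group, rank): (11,G2,1), (14,G1,2), (15,G2,3), (16,G1,4.5), (16,G3,4.5), (18,G1,6), (19,G1,8), (19,G2,8), (19,G3,8), (20,G3,10), (22,G3,11), (24,G1,12), (25,G2,13.5), (25,G3,13.5), (26,G2,15)
Step 2: Sum ranks within each group.
R_1 = 32.5 (n_1 = 5)
R_2 = 40.5 (n_2 = 5)
R_3 = 47 (n_3 = 5)
Step 3: H = 12/(N(N+1)) * sum(R_i^2/n_i) - 3(N+1)
     = 12/(15*16) * (32.5^2/5 + 40.5^2/5 + 47^2/5) - 3*16
     = 0.050000 * 981.1 - 48
     = 1.055000.
Step 4: Ties present; correction factor C = 1 - 36/(15^3 - 15) = 0.989286. Corrected H = 1.055000 / 0.989286 = 1.066426.
Step 5: Under H0, H ~ chi^2(2); p-value = 0.586717.
Step 6: alpha = 0.1. fail to reject H0.

H = 1.0664, df = 2, p = 0.586717, fail to reject H0.


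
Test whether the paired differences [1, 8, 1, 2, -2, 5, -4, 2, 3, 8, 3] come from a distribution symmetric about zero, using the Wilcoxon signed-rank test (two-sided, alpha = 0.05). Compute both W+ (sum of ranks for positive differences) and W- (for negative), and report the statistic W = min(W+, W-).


Step 1: Drop any zero differences (none here) and take |d_i|.
|d| = [1, 8, 1, 2, 2, 5, 4, 2, 3, 8, 3]
Step 2: Midrank |d_i| (ties get averaged ranks).
ranks: |1|->1.5, |8|->10.5, |1|->1.5, |2|->4, |2|->4, |5|->9, |4|->8, |2|->4, |3|->6.5, |8|->10.5, |3|->6.5
Step 3: Attach original signs; sum ranks with positive sign and with negative sign.
W+ = 1.5 + 10.5 + 1.5 + 4 + 9 + 4 + 6.5 + 10.5 + 6.5 = 54
W- = 4 + 8 = 12
(Check: W+ + W- = 66 should equal n(n+1)/2 = 66.)
Step 4: Test statistic W = min(W+, W-) = 12.
Step 5: Ties in |d|, so use the tie-corrected normal approximation.
        E[W] = n(n+1)/4 = 11*12/4 = 33.
        Tie groups: |d|=1 (t=2), |d|=2 (t=3), |d|=3 (t=2), |d|=8 (t=2); sum(t^3 - t) = 42.
        Var[W] = n(n+1)(2n+1)/24 - sum(t^3-t)/48 = 3036/24 - 42/48 = 125.625.
        z = (W - E[W]) / sqrt(Var[W]) = (12 - 33) / 11.2083 = -1.8736.
        Two-sided p = 2*Phi(z) = 0.060983.
Step 6: alpha = 0.05. fail to reject H0.

W+ = 54, W- = 12, W = min = 12, p = 0.060983, fail to reject H0.


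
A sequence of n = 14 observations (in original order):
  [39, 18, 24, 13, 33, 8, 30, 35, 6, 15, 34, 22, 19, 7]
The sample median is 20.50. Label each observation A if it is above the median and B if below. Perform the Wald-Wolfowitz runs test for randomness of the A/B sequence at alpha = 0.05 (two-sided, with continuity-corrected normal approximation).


Step 1: Compute median = 20.50; label A = above, B = below.
Labels in order: ABABABAABBAABB  (n_A = 7, n_B = 7)
Step 2: Count runs R = 10.
Step 3: Under H0 (random ordering), E[R] = 2*n_A*n_B/(n_A+n_B) + 1 = 2*7*7/14 + 1 = 8.0000.
        Var[R] = 2*n_A*n_B*(2*n_A*n_B - n_A - n_B) / ((n_A+n_B)^2 * (n_A+n_B-1)) = 8232/2548 = 3.2308.
        SD[R] = 1.7974.
Step 4: Continuity-corrected z = (R - 0.5 - E[R]) / SD[R] = (10 - 0.5 - 8.0000) / 1.7974 = 0.8345.
Step 5: Two-sided p-value via normal approximation = 2*(1 - Phi(|z|)) = 0.403986.
Step 6: alpha = 0.05. fail to reject H0.

R = 10, z = 0.8345, p = 0.403986, fail to reject H0.


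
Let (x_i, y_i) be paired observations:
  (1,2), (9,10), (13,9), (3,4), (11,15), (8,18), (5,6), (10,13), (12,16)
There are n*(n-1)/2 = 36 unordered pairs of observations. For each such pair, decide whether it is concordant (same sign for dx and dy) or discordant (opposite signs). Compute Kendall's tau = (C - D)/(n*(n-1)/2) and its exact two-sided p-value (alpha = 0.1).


Step 1: Enumerate the 36 unordered pairs (i,j) with i<j and classify each by sign(x_j-x_i) * sign(y_j-y_i).
  (1,2):dx=+8,dy=+8->C; (1,3):dx=+12,dy=+7->C; (1,4):dx=+2,dy=+2->C; (1,5):dx=+10,dy=+13->C
  (1,6):dx=+7,dy=+16->C; (1,7):dx=+4,dy=+4->C; (1,8):dx=+9,dy=+11->C; (1,9):dx=+11,dy=+14->C
  (2,3):dx=+4,dy=-1->D; (2,4):dx=-6,dy=-6->C; (2,5):dx=+2,dy=+5->C; (2,6):dx=-1,dy=+8->D
  (2,7):dx=-4,dy=-4->C; (2,8):dx=+1,dy=+3->C; (2,9):dx=+3,dy=+6->C; (3,4):dx=-10,dy=-5->C
  (3,5):dx=-2,dy=+6->D; (3,6):dx=-5,dy=+9->D; (3,7):dx=-8,dy=-3->C; (3,8):dx=-3,dy=+4->D
  (3,9):dx=-1,dy=+7->D; (4,5):dx=+8,dy=+11->C; (4,6):dx=+5,dy=+14->C; (4,7):dx=+2,dy=+2->C
  (4,8):dx=+7,dy=+9->C; (4,9):dx=+9,dy=+12->C; (5,6):dx=-3,dy=+3->D; (5,7):dx=-6,dy=-9->C
  (5,8):dx=-1,dy=-2->C; (5,9):dx=+1,dy=+1->C; (6,7):dx=-3,dy=-12->C; (6,8):dx=+2,dy=-5->D
  (6,9):dx=+4,dy=-2->D; (7,8):dx=+5,dy=+7->C; (7,9):dx=+7,dy=+10->C; (8,9):dx=+2,dy=+3->C
Step 2: C = 27, D = 9, total pairs = 36.
Step 3: tau = (C - D)/(n(n-1)/2) = (27 - 9)/36 = 0.500000.
Step 4: Exact two-sided p-value (enumerate n! = 362880 permutations of y under H0): p = 0.075176.
Step 5: alpha = 0.1. reject H0.

tau_b = 0.5000 (C=27, D=9), p = 0.075176, reject H0.


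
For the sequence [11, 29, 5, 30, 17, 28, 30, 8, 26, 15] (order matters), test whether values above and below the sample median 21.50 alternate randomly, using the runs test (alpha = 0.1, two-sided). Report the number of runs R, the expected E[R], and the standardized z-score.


Step 1: Compute median = 21.50; label A = above, B = below.
Labels in order: BABABAABAB  (n_A = 5, n_B = 5)
Step 2: Count runs R = 9.
Step 3: Under H0 (random ordering), E[R] = 2*n_A*n_B/(n_A+n_B) + 1 = 2*5*5/10 + 1 = 6.0000.
        Var[R] = 2*n_A*n_B*(2*n_A*n_B - n_A - n_B) / ((n_A+n_B)^2 * (n_A+n_B-1)) = 2000/900 = 2.2222.
        SD[R] = 1.4907.
Step 4: Continuity-corrected z = (R - 0.5 - E[R]) / SD[R] = (9 - 0.5 - 6.0000) / 1.4907 = 1.6771.
Step 5: Two-sided p-value via normal approximation = 2*(1 - Phi(|z|)) = 0.093533.
Step 6: alpha = 0.1. reject H0.

R = 9, z = 1.6771, p = 0.093533, reject H0.


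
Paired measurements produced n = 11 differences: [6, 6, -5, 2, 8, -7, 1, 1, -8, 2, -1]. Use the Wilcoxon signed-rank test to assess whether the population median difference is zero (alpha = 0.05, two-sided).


Step 1: Drop any zero differences (none here) and take |d_i|.
|d| = [6, 6, 5, 2, 8, 7, 1, 1, 8, 2, 1]
Step 2: Midrank |d_i| (ties get averaged ranks).
ranks: |6|->7.5, |6|->7.5, |5|->6, |2|->4.5, |8|->10.5, |7|->9, |1|->2, |1|->2, |8|->10.5, |2|->4.5, |1|->2
Step 3: Attach original signs; sum ranks with positive sign and with negative sign.
W+ = 7.5 + 7.5 + 4.5 + 10.5 + 2 + 2 + 4.5 = 38.5
W- = 6 + 9 + 10.5 + 2 = 27.5
(Check: W+ + W- = 66 should equal n(n+1)/2 = 66.)
Step 4: Test statistic W = min(W+, W-) = 27.5.
Step 5: Ties in |d|, so use the tie-corrected normal approximation.
        E[W] = n(n+1)/4 = 11*12/4 = 33.
        Tie groups: |d|=1 (t=3), |d|=2 (t=2), |d|=6 (t=2), |d|=8 (t=2); sum(t^3 - t) = 42.
        Var[W] = n(n+1)(2n+1)/24 - sum(t^3-t)/48 = 3036/24 - 42/48 = 125.625.
        z = (W - E[W]) / sqrt(Var[W]) = (27.5 - 33) / 11.2083 = -0.4907.
        Two-sided p = 2*Phi(z) = 0.623632.
Step 6: alpha = 0.05. fail to reject H0.

W+ = 38.5, W- = 27.5, W = min = 27.5, p = 0.623632, fail to reject H0.


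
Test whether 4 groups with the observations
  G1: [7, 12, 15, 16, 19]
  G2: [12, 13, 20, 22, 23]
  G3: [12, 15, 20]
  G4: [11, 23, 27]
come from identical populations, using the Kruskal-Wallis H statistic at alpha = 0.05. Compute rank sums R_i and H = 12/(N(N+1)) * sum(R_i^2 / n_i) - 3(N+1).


Step 1: Combine all N = 16 observations and assign midranks.
sorted (value, group, rank): (7,G1,1), (11,G4,2), (12,G1,4), (12,G2,4), (12,G3,4), (13,G2,6), (15,G1,7.5), (15,G3,7.5), (16,G1,9), (19,G1,10), (20,G2,11.5), (20,G3,11.5), (22,G2,13), (23,G2,14.5), (23,G4,14.5), (27,G4,16)
Step 2: Sum ranks within each group.
R_1 = 31.5 (n_1 = 5)
R_2 = 49 (n_2 = 5)
R_3 = 23 (n_3 = 3)
R_4 = 32.5 (n_4 = 3)
Step 3: H = 12/(N(N+1)) * sum(R_i^2/n_i) - 3(N+1)
     = 12/(16*17) * (31.5^2/5 + 49^2/5 + 23^2/3 + 32.5^2/3) - 3*17
     = 0.044118 * 1207.07 - 51
     = 2.252941.
Step 4: Ties present; correction factor C = 1 - 42/(16^3 - 16) = 0.989706. Corrected H = 2.252941 / 0.989706 = 2.276374.
Step 5: Under H0, H ~ chi^2(3); p-value = 0.517062.
Step 6: alpha = 0.05. fail to reject H0.

H = 2.2764, df = 3, p = 0.517062, fail to reject H0.
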